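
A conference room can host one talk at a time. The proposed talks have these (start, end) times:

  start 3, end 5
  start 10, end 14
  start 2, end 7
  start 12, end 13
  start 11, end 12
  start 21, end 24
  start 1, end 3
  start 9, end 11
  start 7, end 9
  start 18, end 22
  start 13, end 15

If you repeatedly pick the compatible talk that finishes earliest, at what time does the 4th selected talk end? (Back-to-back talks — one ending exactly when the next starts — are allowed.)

11

Sorted by end: (1,3)  (3,5)  (2,7)  (7,9)  (9,11)  (11,12)  (12,13)  (10,14)  (13,15)  (18,22)  (21,24)
take (1,3); take (3,5); skip (2,7); take (7,9); take (9,11); take (11,12); take (12,13); take (13,15); take (18,22).
Selected: (1,3) (3,5) (7,9) (9,11) (11,12) (12,13) (13,15) (18,22)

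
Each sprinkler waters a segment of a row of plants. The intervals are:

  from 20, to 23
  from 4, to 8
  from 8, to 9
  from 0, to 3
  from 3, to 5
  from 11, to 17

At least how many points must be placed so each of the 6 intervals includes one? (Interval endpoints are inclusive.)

Process intervals by earliest right end; each time one isn't hit yet, stab at its right endpoint.
By right end: [0,3]  [3,5]  [4,8]  [8,9]  [11,17]  [20,23]
[0,3] uncovered → point at 3; [4,8] uncovered → point at 8; [11,17] uncovered → point at 17; [20,23] uncovered → point at 23.
Points: 3, 8, 17, 23 (4 total).

4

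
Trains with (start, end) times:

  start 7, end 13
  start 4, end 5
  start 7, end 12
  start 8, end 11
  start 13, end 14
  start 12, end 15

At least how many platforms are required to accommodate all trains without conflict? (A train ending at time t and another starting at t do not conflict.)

3

Count concurrent intervals with a sweep; the peak is the room count.
Events (time:±→running): 4:+→1 5:-→0 7:+→1 7:+→2 8:+→3 … peak 3.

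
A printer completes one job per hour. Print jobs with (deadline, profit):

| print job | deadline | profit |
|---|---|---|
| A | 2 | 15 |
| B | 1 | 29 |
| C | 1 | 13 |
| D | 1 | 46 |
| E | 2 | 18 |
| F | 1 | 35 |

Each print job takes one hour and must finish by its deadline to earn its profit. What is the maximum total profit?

Profit order: D=46 F=35 B=29 E=18 A=15 C=13
Assign: D→slot 1, F skipped, B skipped, E→slot 2, A skipped, C skipped.
Slots: [1:D] [2:E]
Profit = 46 + 18 = 64

64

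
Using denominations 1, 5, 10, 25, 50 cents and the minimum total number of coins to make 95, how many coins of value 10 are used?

2

95 − 1×50→45 − 1×25→20 − 2×10→0
Count of 10: 2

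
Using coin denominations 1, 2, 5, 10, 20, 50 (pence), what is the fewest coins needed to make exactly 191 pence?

Greedy: take as many of the largest coin as possible, then repeat with the remainder.
191 − 3×50→41 − 2×20→1 − 1×1→0
Total coins = 3 + 2 + 1 = 6

6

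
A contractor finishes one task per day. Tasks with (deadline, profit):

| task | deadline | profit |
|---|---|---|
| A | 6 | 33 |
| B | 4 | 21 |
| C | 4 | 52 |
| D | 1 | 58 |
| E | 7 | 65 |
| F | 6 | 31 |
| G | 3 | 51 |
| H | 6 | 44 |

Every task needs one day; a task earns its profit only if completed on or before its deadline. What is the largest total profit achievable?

Sort by profit descending; place each in the latest free slot ≤ its deadline.
By profit: E(d7,65), D(d1,58), C(d4,52), G(d3,51), H(d6,44), A(d6,33), F(d6,31), B(d4,21)
E→slot 7; D→slot 1; C→slot 4; G→slot 3; H→slot 6; A→slot 5; F→slot 2; B skipped.
Profit = 58 + 31 + 51 + 52 + 33 + 44 + 65 = 334

334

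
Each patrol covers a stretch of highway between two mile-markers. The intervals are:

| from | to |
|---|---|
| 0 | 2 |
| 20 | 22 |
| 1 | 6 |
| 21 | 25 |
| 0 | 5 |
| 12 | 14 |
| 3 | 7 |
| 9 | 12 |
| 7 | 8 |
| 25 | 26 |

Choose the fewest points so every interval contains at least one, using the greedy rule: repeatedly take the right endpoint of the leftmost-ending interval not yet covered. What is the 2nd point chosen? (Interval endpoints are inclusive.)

7

Process intervals by earliest right end; each time one isn't hit yet, stab at its right endpoint.
Sorted: [0,2] [0,5] [1,6] [3,7] [7,8] [9,12] [12,14] [20,22] [21,25] [25,26]
{[0,2],[0,5],[1,6]} hit by 2; {[3,7],[7,8]} hit by 7; {[9,12],[12,14]} hit by 12; {[20,22],[21,25]} hit by 22; {[25,26]} hit by 26.
Points: 2, 7, 12, 22, 26 (5 total).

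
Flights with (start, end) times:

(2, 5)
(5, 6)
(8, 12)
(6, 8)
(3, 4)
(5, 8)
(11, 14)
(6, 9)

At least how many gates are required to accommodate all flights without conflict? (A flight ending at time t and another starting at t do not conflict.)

Count concurrent intervals with a sweep; the peak is the room count.
starts: [2, 3, 5, 5, 6, 6, 8, 11]
ends:   [4, 5, 6, 8, 8, 9, 12, 14]
s2→1 s3→2 e4→1 e5→0 s5→1 s5→2 e6→1 s6→2 s6→3  — peak 3.

3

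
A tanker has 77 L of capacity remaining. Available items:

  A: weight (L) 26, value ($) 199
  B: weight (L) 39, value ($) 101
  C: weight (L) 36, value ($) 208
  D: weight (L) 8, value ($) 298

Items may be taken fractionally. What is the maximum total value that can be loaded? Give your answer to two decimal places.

Ratios (sorted): D 37.25, A 7.65, C 5.78, B 2.59
take D (8 @ 298); take A (26 @ 199); take C (36 @ 208); take 7/39 of B → 18.13. Capacity used 77/77.
Total value = 723.13

723.13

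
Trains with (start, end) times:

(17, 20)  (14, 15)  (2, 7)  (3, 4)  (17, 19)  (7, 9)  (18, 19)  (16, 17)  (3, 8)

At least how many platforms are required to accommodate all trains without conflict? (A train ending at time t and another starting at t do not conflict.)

Count concurrent intervals with a sweep; the peak is the room count.
Events (time:±→running): 2:+→1 3:+→2 3:+→3 … peak 3.

3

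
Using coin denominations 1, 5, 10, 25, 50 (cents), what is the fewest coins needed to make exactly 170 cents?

Greedy: take as many of the largest coin as possible, then repeat with the remainder.
170 = 3×50 + 2×10
Total coins = 3 + 2 = 5

5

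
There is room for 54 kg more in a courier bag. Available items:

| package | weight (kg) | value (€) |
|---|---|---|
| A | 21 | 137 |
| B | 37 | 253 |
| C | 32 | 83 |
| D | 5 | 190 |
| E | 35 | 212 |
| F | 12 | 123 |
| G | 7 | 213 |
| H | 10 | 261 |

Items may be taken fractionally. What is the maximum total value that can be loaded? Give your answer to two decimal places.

923.76

Sort by value per unit weight and fill in that order.
Order: D (190/5=38.00) > G (213/7=30.43) > H (261/10=26.10) > F (123/12=10.25) > B (253/37=6.84) > A (137/21=6.52) > E (212/35=6.06) > C (83/32=2.59)
Fill: take D (5 @ 190) → take G (7 @ 213) → take H (10 @ 261) → take F (12 @ 123) → take 20/37 of B → 136.76; 54/54 used.
Total value = 923.76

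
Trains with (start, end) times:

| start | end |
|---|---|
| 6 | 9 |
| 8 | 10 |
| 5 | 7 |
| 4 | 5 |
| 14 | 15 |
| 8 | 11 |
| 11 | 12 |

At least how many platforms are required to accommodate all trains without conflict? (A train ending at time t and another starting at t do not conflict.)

3

Count concurrent intervals with a sweep; the peak is the room count.
starts: [4, 5, 6, 8, 8, 11, 14]
ends:   [5, 7, 9, 10, 11, 12, 15]
s4→1 e5→0 s5→1 s6→2 e7→1 s8→2 s8→3  — peak 3.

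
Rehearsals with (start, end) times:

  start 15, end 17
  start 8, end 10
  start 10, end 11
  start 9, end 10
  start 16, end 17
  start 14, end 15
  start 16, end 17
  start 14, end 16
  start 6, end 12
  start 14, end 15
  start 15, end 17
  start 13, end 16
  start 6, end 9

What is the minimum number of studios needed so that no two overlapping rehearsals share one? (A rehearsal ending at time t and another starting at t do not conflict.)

starts: [6, 6, 8, 9, 10, 13, 14, 14, 14, 15, 15, 16, 16]
ends:   [9, 10, 10, 11, 12, 15, 15, 16, 16, 17, 17, 17, 17]
s6→1 s6→2 s8→3 e9→2 s9→3 e10→2 e10→1 s10→2 e11→1 e12→0 s13→1 s14→2 s14→3 s14→4  — peak 4.

4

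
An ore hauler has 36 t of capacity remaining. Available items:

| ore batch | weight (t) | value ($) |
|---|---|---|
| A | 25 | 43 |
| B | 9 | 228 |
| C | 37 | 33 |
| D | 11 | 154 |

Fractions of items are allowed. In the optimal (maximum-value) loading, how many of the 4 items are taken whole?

Greedy by value/weight ratio, highest first.
Order: B (228/9=25.33) > D (154/11=14.00) > A (43/25=1.72) > C (33/37=0.89)
Fill: take B (9 @ 228) → take D (11 @ 154) → take 16/25 of A → 27.52; 36/36 used.
2 item(s) taken whole; one partial (take 16/25 of A).

2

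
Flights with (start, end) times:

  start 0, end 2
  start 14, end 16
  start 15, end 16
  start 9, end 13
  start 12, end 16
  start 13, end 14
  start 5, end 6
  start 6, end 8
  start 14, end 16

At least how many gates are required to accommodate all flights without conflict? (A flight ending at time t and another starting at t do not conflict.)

4

starts: [0, 5, 6, 9, 12, 13, 14, 14, 15]
ends:   [2, 6, 8, 13, 14, 16, 16, 16, 16]
s0→1 e2→0 s5→1 e6→0 s6→1 e8→0 s9→1 s12→2 e13→1 s13→2 e14→1 s14→2 s14→3 s15→4  — peak 4.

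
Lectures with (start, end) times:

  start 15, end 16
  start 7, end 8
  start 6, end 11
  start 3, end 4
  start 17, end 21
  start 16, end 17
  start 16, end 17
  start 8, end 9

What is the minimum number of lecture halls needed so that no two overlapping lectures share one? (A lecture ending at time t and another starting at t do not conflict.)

The answer is the maximum number of intervals overlapping at any instant.
Events (time:±→running): 3:+→1 4:-→0 6:+→1 7:+→2 … peak 2.

2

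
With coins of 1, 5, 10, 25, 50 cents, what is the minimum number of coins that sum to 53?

4

Greedy: take as many of the largest coin as possible, then repeat with the remainder.
53 − 1×50→3 − 3×1→0
Total coins = 1 + 3 = 4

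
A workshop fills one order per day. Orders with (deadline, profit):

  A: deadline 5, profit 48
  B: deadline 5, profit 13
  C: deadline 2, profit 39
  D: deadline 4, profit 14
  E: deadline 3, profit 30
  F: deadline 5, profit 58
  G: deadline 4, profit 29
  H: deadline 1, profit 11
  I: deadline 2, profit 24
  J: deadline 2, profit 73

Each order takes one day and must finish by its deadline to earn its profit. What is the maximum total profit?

Sort by profit descending; place each in the latest free slot ≤ its deadline.
By profit: J(d2,73), F(d5,58), A(d5,48), C(d2,39), E(d3,30), G(d4,29), I(d2,24), D(d4,14), B(d5,13), H(d1,11)
J→slot 2; F→slot 5; A→slot 4; C→slot 1; E→slot 3; G skipped; I skipped; D skipped; B skipped; H skipped.
Profit = 39 + 73 + 30 + 48 + 58 = 248

248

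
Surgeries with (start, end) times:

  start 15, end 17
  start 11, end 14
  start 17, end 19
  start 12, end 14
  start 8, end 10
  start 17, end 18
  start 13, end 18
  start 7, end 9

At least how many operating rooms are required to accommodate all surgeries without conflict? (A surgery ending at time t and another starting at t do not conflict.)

3

The answer is the maximum number of intervals overlapping at any instant.
Events (time:±→running): 7:+→1 8:+→2 9:-→1 10:-→0 11:+→1 12:+→2 13:+→3 … peak 3.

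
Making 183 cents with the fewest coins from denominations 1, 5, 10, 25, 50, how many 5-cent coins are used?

Greedy: take as many of the largest coin as possible, then repeat with the remainder.
183 − 3×50→33 − 1×25→8 − 1×5→3 − 3×1→0
Count of 5: 1

1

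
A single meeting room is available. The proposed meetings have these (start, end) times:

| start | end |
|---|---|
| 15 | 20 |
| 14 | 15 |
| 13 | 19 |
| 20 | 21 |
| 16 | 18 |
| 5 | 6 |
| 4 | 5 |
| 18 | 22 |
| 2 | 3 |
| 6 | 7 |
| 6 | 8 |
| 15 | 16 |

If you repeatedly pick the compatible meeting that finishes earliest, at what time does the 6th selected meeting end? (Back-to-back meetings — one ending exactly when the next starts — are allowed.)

16

Order by finish time; keep every interval that doesn't clash with the previous kept one.
Sorted by end: (2,3)  (4,5)  (5,6)  (6,7)  (6,8)  (14,15)  (15,16)  (16,18)  (13,19)  (15,20)  (20,21)  (18,22)
take (2,3); take (4,5); take (5,6); take (6,7); take (14,15); take (15,16); take (16,18); skip (15,20); take (20,21).
Selected: (2,3) (4,5) (5,6) (6,7) (14,15) (15,16) (16,18) (20,21)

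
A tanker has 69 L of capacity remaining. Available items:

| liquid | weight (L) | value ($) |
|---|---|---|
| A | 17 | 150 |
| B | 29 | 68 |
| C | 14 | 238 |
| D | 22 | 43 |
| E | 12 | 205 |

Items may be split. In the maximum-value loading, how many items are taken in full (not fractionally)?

3

Ratios (sorted): E 17.08, C 17.00, A 8.82, B 2.34, D 1.95
take E (12 @ 205); take C (14 @ 238); take A (17 @ 150); take 26/29 of B → 60.97. Capacity used 69/69.
3 item(s) taken whole; one partial (take 26/29 of B).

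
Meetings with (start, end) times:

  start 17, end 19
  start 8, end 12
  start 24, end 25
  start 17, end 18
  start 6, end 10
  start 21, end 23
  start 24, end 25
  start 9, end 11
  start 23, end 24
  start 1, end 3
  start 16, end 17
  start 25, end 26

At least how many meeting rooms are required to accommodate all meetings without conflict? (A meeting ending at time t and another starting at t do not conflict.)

The answer is the maximum number of intervals overlapping at any instant.
Events (time:±→running): 1:+→1 3:-→0 6:+→1 8:+→2 9:+→3 … peak 3.

3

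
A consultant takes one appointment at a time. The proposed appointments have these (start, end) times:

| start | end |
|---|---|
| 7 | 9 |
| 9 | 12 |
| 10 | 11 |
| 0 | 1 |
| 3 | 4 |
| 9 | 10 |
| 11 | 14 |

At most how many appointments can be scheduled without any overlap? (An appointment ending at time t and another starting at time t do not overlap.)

6

By end time: (0,1), (3,4), (7,9), (9,10), (10,11), (9,12), (11,14).
Pick (0,1); next start ≥ 1 → (3,4); next start ≥ 4 → (7,9); next start ≥ 9 → (9,10); next start ≥ 10 → (10,11); next start ≥ 11 → (11,14).
Selected 6 appointments.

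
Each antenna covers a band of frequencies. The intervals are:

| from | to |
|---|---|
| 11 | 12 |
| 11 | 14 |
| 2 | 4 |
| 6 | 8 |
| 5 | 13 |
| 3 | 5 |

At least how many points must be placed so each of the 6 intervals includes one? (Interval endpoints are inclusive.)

Sort by right endpoint; whenever an interval is uncovered, place a point at its right end.
By right end: [2,4]  [3,5]  [6,8]  [11,12]  [5,13]  [11,14]
[2,4] uncovered → point at 4; [6,8] uncovered → point at 8; [11,12] uncovered → point at 12.
Points: 4, 8, 12 (3 total).

3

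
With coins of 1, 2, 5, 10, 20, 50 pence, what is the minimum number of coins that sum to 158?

Use the largest denomination that fits, subtract, and repeat.
158 = 3×50 + 1×5 + 1×2 + 1×1
Total coins = 3 + 1 + 1 + 1 = 6

6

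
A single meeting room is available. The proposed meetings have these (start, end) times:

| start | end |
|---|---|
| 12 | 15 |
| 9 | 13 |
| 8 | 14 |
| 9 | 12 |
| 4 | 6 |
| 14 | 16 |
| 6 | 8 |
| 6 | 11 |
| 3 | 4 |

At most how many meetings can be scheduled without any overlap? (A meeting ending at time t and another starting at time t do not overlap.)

Sorted by end: (3,4)  (4,6)  (6,8)  (6,11)  (9,12)  (9,13)  (8,14)  (12,15)  (14,16)
take (3,4); take (4,6); take (6,8); take (9,12); take (12,15).
Selected 5 meetings.

5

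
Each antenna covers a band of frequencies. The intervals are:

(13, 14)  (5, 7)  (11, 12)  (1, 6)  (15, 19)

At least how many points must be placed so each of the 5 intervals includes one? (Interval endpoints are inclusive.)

Sorted: [1,6] [5,7] [11,12] [13,14] [15,19]
{[1,6],[5,7]} hit by 6; {[11,12]} hit by 12; {[13,14]} hit by 14; {[15,19]} hit by 19.
Points: 6, 12, 14, 19 (4 total).

4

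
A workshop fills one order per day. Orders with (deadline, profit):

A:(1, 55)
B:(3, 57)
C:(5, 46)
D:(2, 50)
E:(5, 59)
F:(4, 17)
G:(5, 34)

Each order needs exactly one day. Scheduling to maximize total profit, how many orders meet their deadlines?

Take jobs in profit order; each goes to the latest open slot no later than its deadline.
By profit: E(d5,59), B(d3,57), A(d1,55), D(d2,50), C(d5,46), G(d5,34), F(d4,17)
E→slot 5; B→slot 3; A→slot 1; D→slot 2; C→slot 4; G skipped; F skipped.
5 of 7 scheduled.

5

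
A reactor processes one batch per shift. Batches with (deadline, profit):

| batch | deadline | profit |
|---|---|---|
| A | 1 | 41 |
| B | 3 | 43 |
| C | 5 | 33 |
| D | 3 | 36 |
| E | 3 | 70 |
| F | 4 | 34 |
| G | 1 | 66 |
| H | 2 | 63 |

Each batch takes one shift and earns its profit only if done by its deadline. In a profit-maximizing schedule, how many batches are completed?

Take jobs in profit order; each goes to the latest open slot no later than its deadline.
By profit: E(d3,70), G(d1,66), H(d2,63), B(d3,43), A(d1,41), D(d3,36), F(d4,34), C(d5,33)
E→slot 3; G→slot 1; H→slot 2; B skipped; A skipped; D skipped; F→slot 4; C→slot 5.
5 of 8 scheduled.

5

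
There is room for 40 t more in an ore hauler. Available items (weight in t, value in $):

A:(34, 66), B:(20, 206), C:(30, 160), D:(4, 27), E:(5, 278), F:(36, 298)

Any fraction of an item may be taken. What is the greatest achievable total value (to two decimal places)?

608.17

Sort by value per unit weight and fill in that order.
Order: E (278/5=55.60) > B (206/20=10.30) > F (298/36=8.28) > D (27/4=6.75) > C (160/30=5.33) > A (66/34=1.94)
Fill: take E (5 @ 278) → take B (20 @ 206) → take 15/36 of F → 124.17; 40/40 used.
Total value = 608.17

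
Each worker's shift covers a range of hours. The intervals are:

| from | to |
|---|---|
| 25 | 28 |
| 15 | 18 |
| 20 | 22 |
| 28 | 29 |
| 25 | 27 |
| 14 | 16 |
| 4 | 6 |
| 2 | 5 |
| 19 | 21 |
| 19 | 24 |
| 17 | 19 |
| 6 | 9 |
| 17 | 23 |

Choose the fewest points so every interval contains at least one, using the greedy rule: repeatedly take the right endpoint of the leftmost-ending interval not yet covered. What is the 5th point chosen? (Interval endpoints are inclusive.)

22

By right end: [2,5]  [4,6]  [6,9]  [14,16]  [15,18]  [17,19]  [19,21]  [20,22]  [17,23]  [19,24]  [25,27]  [25,28]  [28,29]
[2,5] uncovered → point at 5; [6,9] uncovered → point at 9; [14,16] uncovered → point at 16; [17,19] uncovered → point at 19; [20,22] uncovered → point at 22; [25,27] uncovered → point at 27; [28,29] uncovered → point at 29.
Points: 5, 9, 16, 19, 22, 27, 29 (7 total).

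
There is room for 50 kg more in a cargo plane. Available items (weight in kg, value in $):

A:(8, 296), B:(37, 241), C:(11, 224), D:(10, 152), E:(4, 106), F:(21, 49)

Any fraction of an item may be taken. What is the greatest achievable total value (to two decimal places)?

Greedy by value/weight ratio, highest first.
Order: A (296/8=37.00) > E (106/4=26.50) > C (224/11=20.36) > D (152/10=15.20) > B (241/37=6.51) > F (49/21=2.33)
Fill: take A (8 @ 296) → take E (4 @ 106) → take C (11 @ 224) → take D (10 @ 152) → take 17/37 of B → 110.73; 50/50 used.
Total value = 888.73

888.73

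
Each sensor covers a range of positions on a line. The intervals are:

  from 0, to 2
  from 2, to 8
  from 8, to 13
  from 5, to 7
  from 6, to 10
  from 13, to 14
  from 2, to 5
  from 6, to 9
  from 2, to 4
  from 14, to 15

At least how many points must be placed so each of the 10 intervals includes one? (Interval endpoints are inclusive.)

By right end: [0,2]  [2,4]  [2,5]  [5,7]  [2,8]  [6,9]  [6,10]  [8,13]  [13,14]  [14,15]
[0,2] uncovered → point at 2; [5,7] uncovered → point at 7; [8,13] uncovered → point at 13; [14,15] uncovered → point at 15.
Points: 2, 7, 13, 15 (4 total).

4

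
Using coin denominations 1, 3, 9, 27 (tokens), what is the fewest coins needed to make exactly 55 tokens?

55 − 2×27→1 − 1×1→0
Total coins = 2 + 1 = 3

3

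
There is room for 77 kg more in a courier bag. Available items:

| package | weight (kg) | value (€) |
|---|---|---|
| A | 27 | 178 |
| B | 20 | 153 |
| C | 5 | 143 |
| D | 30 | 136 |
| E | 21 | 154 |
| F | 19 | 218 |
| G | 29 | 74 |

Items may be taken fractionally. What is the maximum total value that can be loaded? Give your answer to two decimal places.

747.11

Order: C (143/5=28.60) > F (218/19=11.47) > B (153/20=7.65) > E (154/21=7.33) > A (178/27=6.59) > D (136/30=4.53) > G (74/29=2.55)
Fill: take C (5 @ 143) → take F (19 @ 218) → take B (20 @ 153) → take E (21 @ 154) → take 12/27 of A → 79.11; 77/77 used.
Total value = 747.11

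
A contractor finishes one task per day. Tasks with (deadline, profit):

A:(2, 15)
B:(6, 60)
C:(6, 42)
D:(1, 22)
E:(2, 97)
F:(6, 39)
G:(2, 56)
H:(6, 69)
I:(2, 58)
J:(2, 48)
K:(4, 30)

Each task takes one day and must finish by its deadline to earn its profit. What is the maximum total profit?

By profit: E(d2,97), H(d6,69), B(d6,60), I(d2,58), G(d2,56), J(d2,48), C(d6,42), F(d6,39), K(d4,30), D(d1,22), A(d2,15)
E→slot 2; H→slot 6; B→slot 5; I→slot 1; G skipped; J skipped; C→slot 4; F→slot 3; K skipped; D skipped; A skipped.
Profit = 58 + 97 + 39 + 42 + 60 + 69 = 365

365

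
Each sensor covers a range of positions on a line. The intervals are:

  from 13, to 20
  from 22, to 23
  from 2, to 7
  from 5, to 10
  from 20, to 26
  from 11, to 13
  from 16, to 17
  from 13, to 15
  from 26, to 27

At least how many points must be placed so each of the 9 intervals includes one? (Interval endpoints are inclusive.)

Sorted: [2,7] [5,10] [11,13] [13,15] [16,17] [13,20] [22,23] [20,26] [26,27]
{[2,7],[5,10]} hit by 7; {[11,13],[13,15]} hit by 13; {[16,17],[13,20]} hit by 17; {[22,23],[20,26]} hit by 23; {[26,27]} hit by 27.
Points: 7, 13, 17, 23, 27 (5 total).

5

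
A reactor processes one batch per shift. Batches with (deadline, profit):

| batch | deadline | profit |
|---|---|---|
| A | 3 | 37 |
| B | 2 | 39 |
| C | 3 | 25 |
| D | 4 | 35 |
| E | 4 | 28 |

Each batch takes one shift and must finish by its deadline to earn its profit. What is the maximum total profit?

139

Take jobs in profit order; each goes to the latest open slot no later than its deadline.
Profit order: B=39 A=37 D=35 E=28 C=25
Assign: B→slot 2, A→slot 3, D→slot 4, E→slot 1, C skipped.
Slots: [1:E] [2:B] [3:A] [4:D]
Profit = 28 + 39 + 37 + 35 = 139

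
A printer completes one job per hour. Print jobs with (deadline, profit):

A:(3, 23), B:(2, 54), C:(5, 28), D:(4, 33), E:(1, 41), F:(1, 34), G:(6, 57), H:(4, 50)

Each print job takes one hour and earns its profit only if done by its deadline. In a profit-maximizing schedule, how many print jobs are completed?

Take jobs in profit order; each goes to the latest open slot no later than its deadline.
Profit order: G=57 B=54 H=50 E=41 F=34 D=33 C=28 A=23
Assign: G→slot 6, B→slot 2, H→slot 4, E→slot 1, F skipped, D→slot 3, C→slot 5, A skipped.
Slots: [1:E] [2:B] [3:D] [4:H] [5:C] [6:G]
6 of 8 scheduled.

6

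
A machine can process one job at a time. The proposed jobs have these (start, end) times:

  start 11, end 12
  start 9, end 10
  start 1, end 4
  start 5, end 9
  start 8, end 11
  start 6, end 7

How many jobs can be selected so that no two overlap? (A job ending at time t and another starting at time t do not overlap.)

4

By end time: (1,4), (6,7), (5,9), (9,10), (8,11), (11,12).
Pick (1,4); next start ≥ 4 → (6,7); next start ≥ 7 → (9,10); next start ≥ 10 → (11,12).
Selected 4 jobs.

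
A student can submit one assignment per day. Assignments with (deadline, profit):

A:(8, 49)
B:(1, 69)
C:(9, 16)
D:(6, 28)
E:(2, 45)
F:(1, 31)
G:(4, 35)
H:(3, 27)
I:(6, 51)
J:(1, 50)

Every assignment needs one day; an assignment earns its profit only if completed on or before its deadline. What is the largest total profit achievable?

320

By profit: B(d1,69), I(d6,51), J(d1,50), A(d8,49), E(d2,45), G(d4,35), F(d1,31), D(d6,28), H(d3,27), C(d9,16)
B→slot 1; I→slot 6; J skipped; A→slot 8; E→slot 2; G→slot 4; F skipped; D→slot 5; H→slot 3; C→slot 9.
Profit = 69 + 45 + 27 + 35 + 28 + 51 + 49 + 16 = 320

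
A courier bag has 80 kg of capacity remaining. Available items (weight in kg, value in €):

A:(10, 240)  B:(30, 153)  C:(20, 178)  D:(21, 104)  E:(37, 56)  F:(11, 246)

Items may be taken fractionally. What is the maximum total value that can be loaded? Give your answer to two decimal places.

861.57

Ratios (sorted): A 24.00, F 22.36, C 8.90, B 5.10, D 4.95, E 1.51
take A (10 @ 240); take F (11 @ 246); take C (20 @ 178); take B (30 @ 153); take 9/21 of D → 44.57. Capacity used 80/80.
Total value = 861.57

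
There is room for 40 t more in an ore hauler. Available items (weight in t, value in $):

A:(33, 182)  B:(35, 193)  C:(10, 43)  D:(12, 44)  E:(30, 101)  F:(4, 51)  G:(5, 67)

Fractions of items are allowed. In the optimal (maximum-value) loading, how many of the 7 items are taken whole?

Ratios (sorted): G 13.40, F 12.75, A 5.52, B 5.51, C 4.30, D 3.67, E 3.37
take G (5 @ 67); take F (4 @ 51); take 31/33 of A → 170.97. Capacity used 40/40.
2 item(s) taken whole; one partial (take 31/33 of A).

2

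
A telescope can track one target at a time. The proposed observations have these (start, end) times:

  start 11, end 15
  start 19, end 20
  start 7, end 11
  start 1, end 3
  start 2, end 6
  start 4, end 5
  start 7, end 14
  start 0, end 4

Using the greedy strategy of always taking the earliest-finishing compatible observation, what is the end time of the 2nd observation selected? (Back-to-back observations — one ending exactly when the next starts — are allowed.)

Order by finish time; keep every interval that doesn't clash with the previous kept one.
By end time: (1,3), (0,4), (4,5), (2,6), (7,11), (7,14), (11,15), (19,20).
Pick (1,3); next start ≥ 3 → (4,5); next start ≥ 5 → (7,11); next start ≥ 11 → (11,15); next start ≥ 15 → (19,20).
Selected: (1,3) (4,5) (7,11) (11,15) (19,20)

5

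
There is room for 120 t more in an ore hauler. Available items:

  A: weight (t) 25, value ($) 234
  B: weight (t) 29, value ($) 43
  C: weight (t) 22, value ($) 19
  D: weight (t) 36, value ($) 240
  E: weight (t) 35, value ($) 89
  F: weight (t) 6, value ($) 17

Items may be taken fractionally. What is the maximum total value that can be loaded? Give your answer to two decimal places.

Sort by value per unit weight and fill in that order.
Ratios (sorted): A 9.36, D 6.67, F 2.83, E 2.54, B 1.48, C 0.86
take A (25 @ 234); take D (36 @ 240); take F (6 @ 17); take E (35 @ 89); take 18/29 of B → 26.69. Capacity used 120/120.
Total value = 606.69

606.69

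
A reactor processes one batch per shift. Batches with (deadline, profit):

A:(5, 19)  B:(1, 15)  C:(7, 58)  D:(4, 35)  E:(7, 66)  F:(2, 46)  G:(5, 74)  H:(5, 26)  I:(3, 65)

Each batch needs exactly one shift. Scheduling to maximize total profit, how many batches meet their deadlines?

Profit order: G=74 E=66 I=65 C=58 F=46 D=35 H=26 A=19 B=15
Assign: G→slot 5, E→slot 7, I→slot 3, C→slot 6, F→slot 2, D→slot 4, H→slot 1, A skipped, B skipped.
Slots: [1:H] [2:F] [3:I] [4:D] [5:G] [6:C] [7:E]
7 of 9 scheduled.

7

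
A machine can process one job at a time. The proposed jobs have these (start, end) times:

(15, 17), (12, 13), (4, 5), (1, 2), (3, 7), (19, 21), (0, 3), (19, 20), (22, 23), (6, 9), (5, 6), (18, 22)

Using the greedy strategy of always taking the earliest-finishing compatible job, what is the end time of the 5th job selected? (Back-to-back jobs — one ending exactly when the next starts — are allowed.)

Sorted by end: (1,2)  (0,3)  (4,5)  (5,6)  (3,7)  (6,9)  (12,13)  (15,17)  (19,20)  (19,21)  (18,22)  (22,23)
take (1,2); take (4,5); take (5,6); skip (3,7); take (6,9); take (12,13); take (15,17); take (19,20); skip (18,22); take (22,23).
Selected: (1,2) (4,5) (5,6) (6,9) (12,13) (15,17) (19,20) (22,23)

13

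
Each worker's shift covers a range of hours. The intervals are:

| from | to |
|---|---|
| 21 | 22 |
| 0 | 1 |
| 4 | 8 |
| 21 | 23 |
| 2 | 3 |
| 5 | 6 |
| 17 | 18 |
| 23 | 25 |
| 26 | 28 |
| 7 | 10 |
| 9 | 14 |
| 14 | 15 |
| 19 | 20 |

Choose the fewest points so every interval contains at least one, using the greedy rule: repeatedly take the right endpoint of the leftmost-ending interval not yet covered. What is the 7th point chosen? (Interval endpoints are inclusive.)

Process intervals by earliest right end; each time one isn't hit yet, stab at its right endpoint.
Sorted: [0,1] [2,3] [5,6] [4,8] [7,10] [9,14] [14,15] [17,18] [19,20] [21,22] [21,23] [23,25] [26,28]
{[0,1]} hit by 1; {[2,3]} hit by 3; {[5,6],[4,8]} hit by 6; {[7,10],[9,14]} hit by 10; {[14,15]} hit by 15; {[17,18]} hit by 18; {[19,20]} hit by 20; {[21,22],[21,23]} hit by 22; {[23,25]} hit by 25; {[26,28]} hit by 28.
Points: 1, 3, 6, 10, 15, 18, 20, 22, 25, 28 (10 total).

20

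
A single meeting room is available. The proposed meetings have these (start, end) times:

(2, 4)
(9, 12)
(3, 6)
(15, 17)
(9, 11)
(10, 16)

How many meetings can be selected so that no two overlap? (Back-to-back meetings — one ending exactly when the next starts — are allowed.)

3

Greedy by earliest finish: after sorting by end time, pick each interval compatible with the last pick.
Sorted by end: (2,4)  (3,6)  (9,11)  (9,12)  (10,16)  (15,17)
take (2,4); take (9,11); skip (10,16); take (15,17).
Selected 3 meetings.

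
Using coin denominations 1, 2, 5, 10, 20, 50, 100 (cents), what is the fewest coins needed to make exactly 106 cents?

Greedy: take as many of the largest coin as possible, then repeat with the remainder.
106 = 1×100 + 1×5 + 1×1
Total coins = 1 + 1 + 1 = 3

3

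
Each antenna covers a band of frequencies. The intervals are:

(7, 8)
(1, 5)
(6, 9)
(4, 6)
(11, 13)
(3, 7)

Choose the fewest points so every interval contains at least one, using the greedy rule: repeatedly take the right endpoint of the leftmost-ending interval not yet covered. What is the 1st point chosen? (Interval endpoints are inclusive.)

5

By right end: [1,5]  [4,6]  [3,7]  [7,8]  [6,9]  [11,13]
[1,5] uncovered → point at 5; [7,8] uncovered → point at 8; [11,13] uncovered → point at 13.
Points: 5, 8, 13 (3 total).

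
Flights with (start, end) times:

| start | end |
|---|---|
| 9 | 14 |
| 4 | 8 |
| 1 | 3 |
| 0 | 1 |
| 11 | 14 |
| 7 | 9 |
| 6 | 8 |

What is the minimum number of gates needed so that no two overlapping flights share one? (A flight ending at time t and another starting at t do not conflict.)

3

Events (time:±→running): 0:+→1 1:-→0 1:+→1 3:-→0 4:+→1 6:+→2 7:+→3 … peak 3.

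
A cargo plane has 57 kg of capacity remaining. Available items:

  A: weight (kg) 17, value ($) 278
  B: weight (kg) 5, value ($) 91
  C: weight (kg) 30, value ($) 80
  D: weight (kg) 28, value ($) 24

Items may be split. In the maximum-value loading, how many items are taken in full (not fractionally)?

Greedy by value/weight ratio, highest first.
Ratios (sorted): B 18.20, A 16.35, C 2.67, D 0.86
take B (5 @ 91); take A (17 @ 278); take C (30 @ 80); take 5/28 of D → 4.29. Capacity used 57/57.
3 item(s) taken whole; one partial (take 5/28 of D).

3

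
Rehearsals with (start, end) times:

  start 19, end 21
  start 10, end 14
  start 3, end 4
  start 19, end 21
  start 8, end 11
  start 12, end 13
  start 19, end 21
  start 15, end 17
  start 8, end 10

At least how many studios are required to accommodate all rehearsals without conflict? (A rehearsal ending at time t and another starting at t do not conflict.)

starts: [3, 8, 8, 10, 12, 15, 19, 19, 19]
ends:   [4, 10, 11, 13, 14, 17, 21, 21, 21]
s3→1 e4→0 s8→1 s8→2 e10→1 s10→2 e11→1 s12→2 e13→1 e14→0 s15→1 e17→0 s19→1 s19→2 s19→3  — peak 3.

3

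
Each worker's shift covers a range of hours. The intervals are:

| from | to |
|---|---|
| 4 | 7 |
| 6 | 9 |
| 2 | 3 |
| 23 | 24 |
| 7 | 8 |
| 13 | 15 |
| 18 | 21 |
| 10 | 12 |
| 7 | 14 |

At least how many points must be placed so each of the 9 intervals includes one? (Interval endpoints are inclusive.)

By right end: [2,3]  [4,7]  [7,8]  [6,9]  [10,12]  [7,14]  [13,15]  [18,21]  [23,24]
[2,3] uncovered → point at 3; [4,7] uncovered → point at 7; [10,12] uncovered → point at 12; [13,15] uncovered → point at 15; [18,21] uncovered → point at 21; [23,24] uncovered → point at 24.
Points: 3, 7, 12, 15, 21, 24 (6 total).

6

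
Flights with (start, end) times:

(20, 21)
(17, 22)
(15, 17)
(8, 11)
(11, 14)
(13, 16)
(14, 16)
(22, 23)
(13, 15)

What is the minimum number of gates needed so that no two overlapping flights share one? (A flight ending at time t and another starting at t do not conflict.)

3

The answer is the maximum number of intervals overlapping at any instant.
Events (time:±→running): 8:+→1 11:-→0 11:+→1 13:+→2 13:+→3 … peak 3.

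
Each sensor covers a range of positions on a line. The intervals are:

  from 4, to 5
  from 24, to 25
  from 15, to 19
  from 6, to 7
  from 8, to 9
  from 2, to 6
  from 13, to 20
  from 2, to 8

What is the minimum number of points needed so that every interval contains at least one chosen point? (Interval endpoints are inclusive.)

Process intervals by earliest right end; each time one isn't hit yet, stab at its right endpoint.
Sorted: [4,5] [2,6] [6,7] [2,8] [8,9] [15,19] [13,20] [24,25]
{[4,5],[2,6]} hit by 5; {[6,7],[2,8]} hit by 7; {[8,9]} hit by 9; {[15,19],[13,20]} hit by 19; {[24,25]} hit by 25.
Points: 5, 7, 9, 19, 25 (5 total).

5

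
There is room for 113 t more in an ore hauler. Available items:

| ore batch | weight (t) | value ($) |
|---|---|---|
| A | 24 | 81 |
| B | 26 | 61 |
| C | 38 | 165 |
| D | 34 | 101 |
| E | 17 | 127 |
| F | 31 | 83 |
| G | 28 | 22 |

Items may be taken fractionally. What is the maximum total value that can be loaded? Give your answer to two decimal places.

474.00

Sort by value per unit weight and fill in that order.
Ratios (sorted): E 7.47, C 4.34, A 3.38, D 2.97, F 2.68, B 2.35, G 0.79
take E (17 @ 127); take C (38 @ 165); take A (24 @ 81); take D (34 @ 101). Capacity used 113/113.
Total value = 474.00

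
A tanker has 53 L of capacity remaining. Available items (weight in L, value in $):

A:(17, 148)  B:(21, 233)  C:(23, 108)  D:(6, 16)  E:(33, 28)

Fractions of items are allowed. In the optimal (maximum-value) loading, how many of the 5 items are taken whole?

2

Sort by value per unit weight and fill in that order.
Order: B (233/21=11.10) > A (148/17=8.71) > C (108/23=4.70) > D (16/6=2.67) > E (28/33=0.85)
Fill: take B (21 @ 233) → take A (17 @ 148) → take 15/23 of C → 70.43; 53/53 used.
2 item(s) taken whole; one partial (take 15/23 of C).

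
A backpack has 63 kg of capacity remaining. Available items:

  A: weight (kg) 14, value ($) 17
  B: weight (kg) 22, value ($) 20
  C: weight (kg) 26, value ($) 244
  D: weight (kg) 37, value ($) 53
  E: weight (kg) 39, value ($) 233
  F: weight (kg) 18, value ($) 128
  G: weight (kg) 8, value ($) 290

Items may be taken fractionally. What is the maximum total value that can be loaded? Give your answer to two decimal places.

Order: G (290/8=36.25) > C (244/26=9.38) > F (128/18=7.11) > E (233/39=5.97) > D (53/37=1.43) > A (17/14=1.21) > B (20/22=0.91)
Fill: take G (8 @ 290) → take C (26 @ 244) → take F (18 @ 128) → take 11/39 of E → 65.72; 63/63 used.
Total value = 727.72

727.72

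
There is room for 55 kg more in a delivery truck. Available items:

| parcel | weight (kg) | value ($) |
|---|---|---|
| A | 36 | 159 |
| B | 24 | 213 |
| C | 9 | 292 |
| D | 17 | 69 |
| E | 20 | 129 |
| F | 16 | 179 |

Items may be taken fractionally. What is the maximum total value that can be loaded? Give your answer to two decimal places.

Order: C (292/9=32.44) > F (179/16=11.19) > B (213/24=8.88) > E (129/20=6.45) > A (159/36=4.42) > D (69/17=4.06)
Fill: take C (9 @ 292) → take F (16 @ 179) → take B (24 @ 213) → take 6/20 of E → 38.70; 55/55 used.
Total value = 722.70

722.70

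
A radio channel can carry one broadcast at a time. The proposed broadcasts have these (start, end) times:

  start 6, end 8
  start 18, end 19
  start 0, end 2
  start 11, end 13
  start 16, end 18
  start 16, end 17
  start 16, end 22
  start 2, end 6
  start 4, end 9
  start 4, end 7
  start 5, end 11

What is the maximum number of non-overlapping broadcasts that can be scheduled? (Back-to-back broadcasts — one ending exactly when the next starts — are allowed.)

6

Sort by end time and greedily take each interval whose start is ≥ the last chosen end.
Sorted by end: (0,2)  (2,6)  (4,7)  (6,8)  (4,9)  (5,11)  (11,13)  (16,17)  (16,18)  (18,19)  (16,22)
take (0,2); take (2,6); take (6,8); skip (5,11); take (11,13); take (16,17); take (18,19); skip (16,22).
Selected 6 broadcasts.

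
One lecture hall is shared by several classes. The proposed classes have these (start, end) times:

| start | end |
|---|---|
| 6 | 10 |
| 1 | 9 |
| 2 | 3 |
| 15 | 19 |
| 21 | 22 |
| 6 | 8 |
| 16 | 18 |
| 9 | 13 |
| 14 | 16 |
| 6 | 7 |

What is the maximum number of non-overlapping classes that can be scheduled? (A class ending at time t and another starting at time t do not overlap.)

Sort by end time and greedily take each interval whose start is ≥ the last chosen end.
By end time: (2,3), (6,7), (6,8), (1,9), (6,10), (9,13), (14,16), (16,18), (15,19), (21,22).
Pick (2,3); next start ≥ 3 → (6,7); next start ≥ 7 → (9,13); next start ≥ 13 → (14,16); next start ≥ 16 → (16,18); next start ≥ 18 → (21,22).
Selected 6 classes.

6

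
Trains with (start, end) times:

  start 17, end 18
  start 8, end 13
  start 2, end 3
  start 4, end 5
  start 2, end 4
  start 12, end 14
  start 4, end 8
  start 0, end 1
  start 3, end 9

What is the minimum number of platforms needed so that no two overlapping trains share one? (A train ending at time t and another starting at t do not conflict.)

3

Count concurrent intervals with a sweep; the peak is the room count.
Events (time:±→running): 0:+→1 1:-→0 2:+→1 2:+→2 3:-→1 3:+→2 4:-→1 4:+→2 4:+→3 … peak 3.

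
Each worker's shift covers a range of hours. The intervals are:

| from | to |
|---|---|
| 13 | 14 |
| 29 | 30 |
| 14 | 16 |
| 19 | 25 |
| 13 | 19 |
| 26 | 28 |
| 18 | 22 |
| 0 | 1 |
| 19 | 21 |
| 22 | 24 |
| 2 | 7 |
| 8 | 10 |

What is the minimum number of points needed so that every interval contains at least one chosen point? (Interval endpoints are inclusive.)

Sort by right endpoint; whenever an interval is uncovered, place a point at its right end.
By right end: [0,1]  [2,7]  [8,10]  [13,14]  [14,16]  [13,19]  [19,21]  [18,22]  [22,24]  [19,25]  [26,28]  [29,30]
[0,1] uncovered → point at 1; [2,7] uncovered → point at 7; [8,10] uncovered → point at 10; [13,14] uncovered → point at 14; [19,21] uncovered → point at 21; [22,24] uncovered → point at 24; [26,28] uncovered → point at 28; [29,30] uncovered → point at 30.
Points: 1, 7, 10, 14, 21, 24, 28, 30 (8 total).

8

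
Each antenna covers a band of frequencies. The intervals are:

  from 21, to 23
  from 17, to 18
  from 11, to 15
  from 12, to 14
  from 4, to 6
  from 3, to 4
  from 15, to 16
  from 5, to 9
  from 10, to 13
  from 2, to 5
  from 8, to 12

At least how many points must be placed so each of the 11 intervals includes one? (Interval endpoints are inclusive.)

By right end: [3,4]  [2,5]  [4,6]  [5,9]  [8,12]  [10,13]  [12,14]  [11,15]  [15,16]  [17,18]  [21,23]
[3,4] uncovered → point at 4; [5,9] uncovered → point at 9; [10,13] uncovered → point at 13; [15,16] uncovered → point at 16; [17,18] uncovered → point at 18; [21,23] uncovered → point at 23.
Points: 4, 9, 13, 16, 18, 23 (6 total).

6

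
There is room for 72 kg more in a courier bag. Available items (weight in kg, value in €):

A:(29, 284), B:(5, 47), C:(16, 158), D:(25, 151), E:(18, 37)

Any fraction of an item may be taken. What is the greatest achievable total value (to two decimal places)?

Order: C (158/16=9.88) > A (284/29=9.79) > B (47/5=9.40) > D (151/25=6.04) > E (37/18=2.06)
Fill: take C (16 @ 158) → take A (29 @ 284) → take B (5 @ 47) → take 22/25 of D → 132.88; 72/72 used.
Total value = 621.88

621.88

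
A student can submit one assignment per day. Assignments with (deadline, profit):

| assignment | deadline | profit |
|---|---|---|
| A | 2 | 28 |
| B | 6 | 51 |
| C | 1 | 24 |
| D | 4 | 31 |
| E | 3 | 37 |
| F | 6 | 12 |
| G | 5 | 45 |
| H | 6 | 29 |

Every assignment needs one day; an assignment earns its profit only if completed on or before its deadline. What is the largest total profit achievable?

221

Sort by profit descending; place each in the latest free slot ≤ its deadline.
By profit: B(d6,51), G(d5,45), E(d3,37), D(d4,31), H(d6,29), A(d2,28), C(d1,24), F(d6,12)
B→slot 6; G→slot 5; E→slot 3; D→slot 4; H→slot 2; A→slot 1; C skipped; F skipped.
Profit = 28 + 29 + 37 + 31 + 45 + 51 = 221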